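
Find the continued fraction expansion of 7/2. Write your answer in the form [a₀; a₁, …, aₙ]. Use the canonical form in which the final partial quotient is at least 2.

7 = 3·2 + 1, so a_0 = 3
2 = 2·1 + 0, so a_1 = 2

[3; 2]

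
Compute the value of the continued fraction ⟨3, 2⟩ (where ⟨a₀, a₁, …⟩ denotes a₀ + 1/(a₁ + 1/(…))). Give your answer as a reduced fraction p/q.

Starting at the tail and folding back:
Start with 2.
3 + 1/(2/1) = 3 + 1/2 = 7/2

7/2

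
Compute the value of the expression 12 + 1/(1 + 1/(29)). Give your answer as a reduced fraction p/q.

389/30

a_0 = 12: 12/1
a_1 = 1: 13/1
a_2 = 29: 389/30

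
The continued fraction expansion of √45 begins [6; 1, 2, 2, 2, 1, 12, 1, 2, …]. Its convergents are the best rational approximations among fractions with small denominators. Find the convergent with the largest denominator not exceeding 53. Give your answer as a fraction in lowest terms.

161/24

List convergents until the denominator exceeds the bound:
a_0 = 6: 6/1  (≤ bound)
a_1 = 1: 7/1  (≤ bound)
a_2 = 2: 20/3  (≤ bound)
a_3 = 2: 47/7  (≤ bound)
a_4 = 2: 114/17  (≤ bound)
a_5 = 1: 161/24  (≤ bound)
a_6 = 12: 2046/305  (> 53, stop)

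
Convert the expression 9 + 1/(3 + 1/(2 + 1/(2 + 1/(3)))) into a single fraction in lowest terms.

539/58

Build up convergents one term at a time:
a_0 = 9: 9/1
a_1 = 3: 28/3
a_2 = 2: 65/7
a_3 = 2: 158/17
a_4 = 3: 539/58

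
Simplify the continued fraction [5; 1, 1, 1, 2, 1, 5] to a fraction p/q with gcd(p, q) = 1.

355/63

Build up convergents one term at a time:
a_0 = 5: 5/1
a_1 = 1: 6/1
a_2 = 1: 11/2
a_3 = 1: 17/3
a_4 = 2: 45/8
a_5 = 1: 62/11
a_6 = 5: 355/63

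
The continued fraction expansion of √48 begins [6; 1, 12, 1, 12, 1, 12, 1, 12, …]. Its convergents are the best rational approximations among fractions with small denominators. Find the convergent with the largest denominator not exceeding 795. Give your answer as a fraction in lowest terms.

List convergents until the denominator exceeds the bound:
a_0 = 6: 6/1  (≤ bound)
a_1 = 1: 7/1  (≤ bound)
a_2 = 12: 90/13  (≤ bound)
a_3 = 1: 97/14  (≤ bound)
a_4 = 12: 1254/181  (≤ bound)
a_5 = 1: 1351/195  (≤ bound)
a_6 = 12: 17466/2521  (> 795, stop)

1351/195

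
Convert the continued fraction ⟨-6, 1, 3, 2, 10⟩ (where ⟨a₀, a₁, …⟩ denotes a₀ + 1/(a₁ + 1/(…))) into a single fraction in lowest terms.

a_0 = -6: -6/1
a_1 = 1: -5/1
a_2 = 3: -21/4
a_3 = 2: -47/9
a_4 = 10: -491/94

-491/94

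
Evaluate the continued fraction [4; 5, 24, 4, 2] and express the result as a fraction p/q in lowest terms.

Collapse the nested fraction from the inside out:
Start with 2.
4 + 1/(2/1) = 4 + 1/2 = 9/2
24 + 1/(9/2) = 24 + 2/9 = 218/9
5 + 1/(218/9) = 5 + 9/218 = 1099/218
4 + 1/(1099/218) = 4 + 218/1099 = 4614/1099

4614/1099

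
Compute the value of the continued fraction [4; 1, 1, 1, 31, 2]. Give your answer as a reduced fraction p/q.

900/193

Start with 2.
31 + 1/(2/1) = 31 + 1/2 = 63/2
1 + 1/(63/2) = 1 + 2/63 = 65/63
1 + 1/(65/63) = 1 + 63/65 = 128/65
1 + 1/(128/65) = 1 + 65/128 = 193/128
4 + 1/(193/128) = 4 + 128/193 = 900/193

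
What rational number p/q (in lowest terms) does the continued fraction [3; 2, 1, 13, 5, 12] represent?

Starting at the tail and folding back:
Start with 12.
5 + 1/(12/1) = 5 + 1/12 = 61/12
13 + 1/(61/12) = 13 + 12/61 = 805/61
1 + 1/(805/61) = 1 + 61/805 = 866/805
2 + 1/(866/805) = 2 + 805/866 = 2537/866
3 + 1/(2537/866) = 3 + 866/2537 = 8477/2537

8477/2537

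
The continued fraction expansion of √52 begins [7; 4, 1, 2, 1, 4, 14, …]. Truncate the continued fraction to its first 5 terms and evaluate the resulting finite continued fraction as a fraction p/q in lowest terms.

a_0 = 7: 7/1
a_1 = 4: 29/4
a_2 = 1: 36/5
a_3 = 2: 101/14
a_4 = 1: 137/19

137/19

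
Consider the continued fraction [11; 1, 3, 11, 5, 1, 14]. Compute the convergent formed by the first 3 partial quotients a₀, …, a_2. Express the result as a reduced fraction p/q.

Work from the innermost term outward:
Start with 3.
1 + 1/(3/1) = 1 + 1/3 = 4/3
11 + 1/(4/3) = 11 + 3/4 = 47/4

47/4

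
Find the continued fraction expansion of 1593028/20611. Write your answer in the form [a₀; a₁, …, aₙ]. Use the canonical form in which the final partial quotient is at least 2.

Apply division with remainder until the remainder is 0:
1593028 = 77·20611 + 5981, so a_0 = 77
20611 = 3·5981 + 2668, so a_1 = 3
5981 = 2·2668 + 645, so a_2 = 2
2668 = 4·645 + 88, so a_3 = 4
645 = 7·88 + 29, so a_4 = 7
88 = 3·29 + 1, so a_5 = 3
29 = 29·1 + 0, so a_6 = 29

[77; 3, 2, 4, 7, 3, 29]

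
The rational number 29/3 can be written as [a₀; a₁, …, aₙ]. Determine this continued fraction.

29 = 9·3 + 2, so a_0 = 9
3 = 1·2 + 1, so a_1 = 1
2 = 2·1 + 0, so a_2 = 2

[9; 1, 2]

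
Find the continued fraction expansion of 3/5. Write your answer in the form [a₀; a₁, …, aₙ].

[0; 1, 1, 2]

⌊3/5⌋ = 0, remainder 3
⌊5/3⌋ = 1, remainder 2
⌊3/2⌋ = 1, remainder 1
⌊2/1⌋ = 2, remainder 0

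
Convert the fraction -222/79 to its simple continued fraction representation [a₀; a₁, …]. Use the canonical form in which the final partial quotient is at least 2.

-222 ÷ 79 → quotient -3, remainder 15
79 ÷ 15 → quotient 5, remainder 4
15 ÷ 4 → quotient 3, remainder 3
4 ÷ 3 → quotient 1, remainder 1
3 ÷ 1 → quotient 3, remainder 0

[-3; 5, 3, 1, 3]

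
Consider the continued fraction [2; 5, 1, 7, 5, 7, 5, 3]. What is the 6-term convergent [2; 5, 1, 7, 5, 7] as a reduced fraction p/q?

3763/1734

a_0 = 2: 2/1
a_1 = 5: 11/5
a_2 = 1: 13/6
a_3 = 7: 102/47
a_4 = 5: 523/241
a_5 = 7: 3763/1734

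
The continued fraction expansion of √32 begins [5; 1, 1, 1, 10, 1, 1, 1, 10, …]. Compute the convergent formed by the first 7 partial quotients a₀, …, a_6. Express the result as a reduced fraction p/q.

379/67

Start with 1.
1 + 1/(1/1) = 1 + 1/1 = 2/1
10 + 1/(2/1) = 10 + 1/2 = 21/2
1 + 1/(21/2) = 1 + 2/21 = 23/21
1 + 1/(23/21) = 1 + 21/23 = 44/23
1 + 1/(44/23) = 1 + 23/44 = 67/44
5 + 1/(67/44) = 5 + 44/67 = 379/67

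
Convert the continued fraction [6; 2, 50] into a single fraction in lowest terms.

Collapse the nested fraction from the inside out:
Start with 50.
2 + 1/(50/1) = 2 + 1/50 = 101/50
6 + 1/(101/50) = 6 + 50/101 = 656/101

656/101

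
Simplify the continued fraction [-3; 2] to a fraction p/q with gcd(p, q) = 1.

Start with 2.
-3 + 1/(2/1) = -3 + 1/2 = -5/2

-5/2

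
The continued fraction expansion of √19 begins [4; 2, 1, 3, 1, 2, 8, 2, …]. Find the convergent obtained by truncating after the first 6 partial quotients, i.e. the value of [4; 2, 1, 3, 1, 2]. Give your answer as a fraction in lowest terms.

170/39

Use the convergent recurrence hₖ = aₖ·hₖ₋₁ + hₖ₋₂ (and likewise for the denominators kₖ):
a_0 = 4: 4/1
a_1 = 2: 9/2
a_2 = 1: 13/3
a_3 = 3: 48/11
a_4 = 1: 61/14
a_5 = 2: 170/39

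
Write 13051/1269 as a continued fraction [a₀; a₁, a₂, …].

Run the Euclidean algorithm, recording each quotient:
13051 ÷ 1269 → quotient 10, remainder 361
1269 ÷ 361 → quotient 3, remainder 186
361 ÷ 186 → quotient 1, remainder 175
186 ÷ 175 → quotient 1, remainder 11
175 ÷ 11 → quotient 15, remainder 10
11 ÷ 10 → quotient 1, remainder 1
10 ÷ 1 → quotient 10, remainder 0

[10; 3, 1, 1, 15, 1, 10]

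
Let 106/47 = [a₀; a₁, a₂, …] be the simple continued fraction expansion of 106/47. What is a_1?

Repeatedly divide and take the remainder:
106 ÷ 47 → quotient 2, remainder 12
47 ÷ 12 → quotient 3, remainder 11

3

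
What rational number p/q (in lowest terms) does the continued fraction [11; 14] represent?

155/14

a_0 = 11: 11/1
a_1 = 14: 155/14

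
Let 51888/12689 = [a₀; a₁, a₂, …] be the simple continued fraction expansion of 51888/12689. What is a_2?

Run the Euclidean algorithm, recording each quotient:
⌊51888/12689⌋ = 4, remainder 1132
⌊12689/1132⌋ = 11, remainder 237
⌊1132/237⌋ = 4, remainder 184

4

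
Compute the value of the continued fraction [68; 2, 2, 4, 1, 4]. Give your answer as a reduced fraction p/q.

8893/130

a_0 = 68: 68/1
a_1 = 2: 137/2
a_2 = 2: 342/5
a_3 = 4: 1505/22
a_4 = 1: 1847/27
a_5 = 4: 8893/130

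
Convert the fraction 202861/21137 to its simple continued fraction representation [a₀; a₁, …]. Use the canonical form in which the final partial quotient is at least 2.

[9; 1, 1, 2, 15, 5, 54]

202861 ÷ 21137 → quotient 9, remainder 12628
21137 ÷ 12628 → quotient 1, remainder 8509
12628 ÷ 8509 → quotient 1, remainder 4119
8509 ÷ 4119 → quotient 2, remainder 271
4119 ÷ 271 → quotient 15, remainder 54
271 ÷ 54 → quotient 5, remainder 1
54 ÷ 1 → quotient 54, remainder 0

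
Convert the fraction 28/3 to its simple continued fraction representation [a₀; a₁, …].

[9; 3]

28 = 9·3 + 1, so a_0 = 9
3 = 3·1 + 0, so a_1 = 3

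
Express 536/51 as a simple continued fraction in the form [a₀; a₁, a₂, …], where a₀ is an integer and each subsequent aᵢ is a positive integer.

Run the Euclidean algorithm, recording each quotient:
⌊536/51⌋ = 10, remainder 26
⌊51/26⌋ = 1, remainder 25
⌊26/25⌋ = 1, remainder 1
⌊25/1⌋ = 25, remainder 0

[10; 1, 1, 25]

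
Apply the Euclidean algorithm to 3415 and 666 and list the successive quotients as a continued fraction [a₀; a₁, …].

[5; 7, 1, 5, 14]

Repeatedly divide and take the remainder:
⌊3415/666⌋ = 5, remainder 85
⌊666/85⌋ = 7, remainder 71
⌊85/71⌋ = 1, remainder 14
⌊71/14⌋ = 5, remainder 1
⌊14/1⌋ = 14, remainder 0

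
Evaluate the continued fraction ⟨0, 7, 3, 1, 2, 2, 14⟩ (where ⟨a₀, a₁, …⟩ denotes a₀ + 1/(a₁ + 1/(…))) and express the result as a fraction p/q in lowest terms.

Start with 14.
2 + 1/(14/1) = 2 + 1/14 = 29/14
2 + 1/(29/14) = 2 + 14/29 = 72/29
1 + 1/(72/29) = 1 + 29/72 = 101/72
3 + 1/(101/72) = 3 + 72/101 = 375/101
7 + 1/(375/101) = 7 + 101/375 = 2726/375
0 + 1/(2726/375) = 0 + 375/2726 = 375/2726

375/2726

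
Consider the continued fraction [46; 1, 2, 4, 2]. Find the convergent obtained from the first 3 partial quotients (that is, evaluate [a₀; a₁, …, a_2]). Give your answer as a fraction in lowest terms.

Start with 2.
1 + 1/(2/1) = 1 + 1/2 = 3/2
46 + 1/(3/2) = 46 + 2/3 = 140/3

140/3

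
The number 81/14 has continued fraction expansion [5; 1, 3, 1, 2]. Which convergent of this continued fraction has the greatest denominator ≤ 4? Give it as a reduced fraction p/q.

23/4

a_0 = 5: 5/1  (≤ bound)
a_1 = 1: 6/1  (≤ bound)
a_2 = 3: 23/4  (≤ bound)
a_3 = 1: 29/5  (> 4, stop)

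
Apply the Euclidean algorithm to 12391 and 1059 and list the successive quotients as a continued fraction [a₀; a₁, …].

Run the Euclidean algorithm, recording each quotient:
⌊12391/1059⌋ = 11, remainder 742
⌊1059/742⌋ = 1, remainder 317
⌊742/317⌋ = 2, remainder 108
⌊317/108⌋ = 2, remainder 101
⌊108/101⌋ = 1, remainder 7
⌊101/7⌋ = 14, remainder 3
⌊7/3⌋ = 2, remainder 1
⌊3/1⌋ = 3, remainder 0

[11; 1, 2, 2, 1, 14, 2, 3]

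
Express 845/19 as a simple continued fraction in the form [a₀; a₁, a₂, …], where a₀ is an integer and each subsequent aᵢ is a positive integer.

845 = 44·19 + 9, so a_0 = 44
19 = 2·9 + 1, so a_1 = 2
9 = 9·1 + 0, so a_2 = 9

[44; 2, 9]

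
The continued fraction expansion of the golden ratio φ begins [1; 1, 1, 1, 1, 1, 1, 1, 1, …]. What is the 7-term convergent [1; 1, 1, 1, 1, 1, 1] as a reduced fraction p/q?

Start with 1.
1 + 1/(1/1) = 1 + 1/1 = 2/1
1 + 1/(2/1) = 1 + 1/2 = 3/2
1 + 1/(3/2) = 1 + 2/3 = 5/3
1 + 1/(5/3) = 1 + 3/5 = 8/5
1 + 1/(8/5) = 1 + 5/8 = 13/8
1 + 1/(13/8) = 1 + 8/13 = 21/13

21/13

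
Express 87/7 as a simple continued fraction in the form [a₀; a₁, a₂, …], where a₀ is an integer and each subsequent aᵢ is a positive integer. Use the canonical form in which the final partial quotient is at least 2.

87 = 12·7 + 3, so a_0 = 12
7 = 2·3 + 1, so a_1 = 2
3 = 3·1 + 0, so a_2 = 3

[12; 2, 3]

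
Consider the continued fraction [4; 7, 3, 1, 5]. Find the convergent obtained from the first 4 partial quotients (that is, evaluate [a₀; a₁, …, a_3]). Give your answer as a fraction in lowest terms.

Starting at the tail and folding back:
Start with 1.
3 + 1/(1/1) = 3 + 1/1 = 4/1
7 + 1/(4/1) = 7 + 1/4 = 29/4
4 + 1/(29/4) = 4 + 4/29 = 120/29

120/29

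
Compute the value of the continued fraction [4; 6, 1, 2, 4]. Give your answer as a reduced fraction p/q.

361/87

a_0 = 4: 4/1
a_1 = 6: 25/6
a_2 = 1: 29/7
a_3 = 2: 83/20
a_4 = 4: 361/87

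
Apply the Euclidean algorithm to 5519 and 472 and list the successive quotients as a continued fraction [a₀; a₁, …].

[11; 1, 2, 3, 1, 11, 3]

5519 = 11·472 + 327, so a_0 = 11
472 = 1·327 + 145, so a_1 = 1
327 = 2·145 + 37, so a_2 = 2
145 = 3·37 + 34, so a_3 = 3
37 = 1·34 + 3, so a_4 = 1
34 = 11·3 + 1, so a_5 = 11
3 = 3·1 + 0, so a_6 = 3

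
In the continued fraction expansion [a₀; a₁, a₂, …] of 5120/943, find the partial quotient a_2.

Run the Euclidean algorithm, recording each quotient:
⌊5120/943⌋ = 5, remainder 405
⌊943/405⌋ = 2, remainder 133
⌊405/133⌋ = 3, remainder 6

3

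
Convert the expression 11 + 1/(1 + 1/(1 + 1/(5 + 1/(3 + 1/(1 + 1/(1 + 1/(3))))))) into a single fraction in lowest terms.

a_0 = 11: 11/1
a_1 = 1: 12/1
a_2 = 1: 23/2
a_3 = 5: 127/11
a_4 = 3: 404/35
a_5 = 1: 531/46
a_6 = 1: 935/81
a_7 = 3: 3336/289

3336/289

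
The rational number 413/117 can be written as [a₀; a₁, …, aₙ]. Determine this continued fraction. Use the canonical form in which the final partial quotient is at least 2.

[3; 1, 1, 7, 1, 6]

Apply division with remainder until the remainder is 0:
⌊413/117⌋ = 3, remainder 62
⌊117/62⌋ = 1, remainder 55
⌊62/55⌋ = 1, remainder 7
⌊55/7⌋ = 7, remainder 6
⌊7/6⌋ = 1, remainder 1
⌊6/1⌋ = 6, remainder 0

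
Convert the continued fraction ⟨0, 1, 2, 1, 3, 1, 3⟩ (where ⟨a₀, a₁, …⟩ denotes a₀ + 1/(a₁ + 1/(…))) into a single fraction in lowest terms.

53/72

Starting at the tail and folding back:
Start with 3.
1 + 1/(3/1) = 1 + 1/3 = 4/3
3 + 1/(4/3) = 3 + 3/4 = 15/4
1 + 1/(15/4) = 1 + 4/15 = 19/15
2 + 1/(19/15) = 2 + 15/19 = 53/19
1 + 1/(53/19) = 1 + 19/53 = 72/53
0 + 1/(72/53) = 0 + 53/72 = 53/72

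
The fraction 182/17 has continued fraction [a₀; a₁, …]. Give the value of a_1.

⌊182/17⌋ = 10, remainder 12
⌊17/12⌋ = 1, remainder 5

1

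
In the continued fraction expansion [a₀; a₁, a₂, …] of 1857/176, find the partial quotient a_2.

1

⌊1857/176⌋ = 10, remainder 97
⌊176/97⌋ = 1, remainder 79
⌊97/79⌋ = 1, remainder 18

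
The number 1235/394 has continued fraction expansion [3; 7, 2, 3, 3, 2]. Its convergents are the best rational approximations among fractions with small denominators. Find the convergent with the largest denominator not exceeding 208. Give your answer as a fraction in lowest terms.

a_0 = 3: 3/1  (≤ bound)
a_1 = 7: 22/7  (≤ bound)
a_2 = 2: 47/15  (≤ bound)
a_3 = 3: 163/52  (≤ bound)
a_4 = 3: 536/171  (≤ bound)
a_5 = 2: 1235/394  (> 208, stop)

536/171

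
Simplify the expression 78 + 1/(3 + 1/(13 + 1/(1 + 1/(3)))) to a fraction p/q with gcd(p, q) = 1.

a_0 = 78: 78/1
a_1 = 3: 235/3
a_2 = 13: 3133/40
a_3 = 1: 3368/43
a_4 = 3: 13237/169

13237/169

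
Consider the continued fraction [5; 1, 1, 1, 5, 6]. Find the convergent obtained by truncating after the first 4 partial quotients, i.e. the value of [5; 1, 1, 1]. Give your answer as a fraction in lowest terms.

17/3

Compute successive convergents:
a_0 = 5: 5/1
a_1 = 1: 6/1
a_2 = 1: 11/2
a_3 = 1: 17/3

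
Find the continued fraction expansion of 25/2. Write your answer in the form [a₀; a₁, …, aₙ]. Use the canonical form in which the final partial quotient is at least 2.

Apply division with remainder until the remainder is 0:
25 ÷ 2 → quotient 12, remainder 1
2 ÷ 1 → quotient 2, remainder 0

[12; 2]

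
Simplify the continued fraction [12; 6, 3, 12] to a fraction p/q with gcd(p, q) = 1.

2845/234

Build up convergents one term at a time:
a_0 = 12: 12/1
a_1 = 6: 73/6
a_2 = 3: 231/19
a_3 = 12: 2845/234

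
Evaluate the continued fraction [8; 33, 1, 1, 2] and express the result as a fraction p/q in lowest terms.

Starting at the tail and folding back:
Start with 2.
1 + 1/(2/1) = 1 + 1/2 = 3/2
1 + 1/(3/2) = 1 + 2/3 = 5/3
33 + 1/(5/3) = 33 + 3/5 = 168/5
8 + 1/(168/5) = 8 + 5/168 = 1349/168

1349/168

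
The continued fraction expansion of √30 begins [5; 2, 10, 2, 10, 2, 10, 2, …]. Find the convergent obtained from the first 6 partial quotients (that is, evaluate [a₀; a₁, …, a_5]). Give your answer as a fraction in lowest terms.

5291/966

Start with 2.
10 + 1/(2/1) = 10 + 1/2 = 21/2
2 + 1/(21/2) = 2 + 2/21 = 44/21
10 + 1/(44/21) = 10 + 21/44 = 461/44
2 + 1/(461/44) = 2 + 44/461 = 966/461
5 + 1/(966/461) = 5 + 461/966 = 5291/966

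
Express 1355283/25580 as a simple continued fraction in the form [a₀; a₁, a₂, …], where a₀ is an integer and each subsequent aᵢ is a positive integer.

Repeatedly divide and take the remainder:
⌊1355283/25580⌋ = 52, remainder 25123
⌊25580/25123⌋ = 1, remainder 457
⌊25123/457⌋ = 54, remainder 445
⌊457/445⌋ = 1, remainder 12
⌊445/12⌋ = 37, remainder 1
⌊12/1⌋ = 12, remainder 0

[52; 1, 54, 1, 37, 12]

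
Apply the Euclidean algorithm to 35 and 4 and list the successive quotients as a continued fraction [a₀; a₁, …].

[8; 1, 3]

35 = 8·4 + 3, so a_0 = 8
4 = 1·3 + 1, so a_1 = 1
3 = 3·1 + 0, so a_2 = 3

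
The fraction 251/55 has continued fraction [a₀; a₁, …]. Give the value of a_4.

Run the Euclidean algorithm, recording each quotient:
251 ÷ 55 → quotient 4, remainder 31
55 ÷ 31 → quotient 1, remainder 24
31 ÷ 24 → quotient 1, remainder 7
24 ÷ 7 → quotient 3, remainder 3
7 ÷ 3 → quotient 2, remainder 1

2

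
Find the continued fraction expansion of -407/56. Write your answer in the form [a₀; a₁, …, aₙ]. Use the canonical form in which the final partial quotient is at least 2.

[-8; 1, 2, 1, 2, 1, 3]

⌊-407/56⌋ = -8, remainder 41
⌊56/41⌋ = 1, remainder 15
⌊41/15⌋ = 2, remainder 11
⌊15/11⌋ = 1, remainder 4
⌊11/4⌋ = 2, remainder 3
⌊4/3⌋ = 1, remainder 1
⌊3/1⌋ = 3, remainder 0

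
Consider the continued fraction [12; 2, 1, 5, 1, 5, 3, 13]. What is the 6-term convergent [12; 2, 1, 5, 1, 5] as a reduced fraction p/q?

Build up convergents one term at a time:
a_0 = 12: 12/1
a_1 = 2: 25/2
a_2 = 1: 37/3
a_3 = 5: 210/17
a_4 = 1: 247/20
a_5 = 5: 1445/117

1445/117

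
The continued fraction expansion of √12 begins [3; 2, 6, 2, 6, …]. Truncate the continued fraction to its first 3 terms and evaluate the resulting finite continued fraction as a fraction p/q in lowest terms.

a_0 = 3: 3/1
a_1 = 2: 7/2
a_2 = 6: 45/13

45/13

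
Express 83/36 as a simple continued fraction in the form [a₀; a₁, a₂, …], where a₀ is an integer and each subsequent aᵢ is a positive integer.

⌊83/36⌋ = 2, remainder 11
⌊36/11⌋ = 3, remainder 3
⌊11/3⌋ = 3, remainder 2
⌊3/2⌋ = 1, remainder 1
⌊2/1⌋ = 2, remainder 0

[2; 3, 3, 1, 2]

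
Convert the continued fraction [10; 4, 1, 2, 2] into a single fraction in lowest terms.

337/33

Collapse the nested fraction from the inside out:
Start with 2.
2 + 1/(2/1) = 2 + 1/2 = 5/2
1 + 1/(5/2) = 1 + 2/5 = 7/5
4 + 1/(7/5) = 4 + 5/7 = 33/7
10 + 1/(33/7) = 10 + 7/33 = 337/33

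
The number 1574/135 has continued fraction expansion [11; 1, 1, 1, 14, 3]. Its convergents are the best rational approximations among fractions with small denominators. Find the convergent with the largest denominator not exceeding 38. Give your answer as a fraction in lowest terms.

35/3

a_0 = 11: 11/1  (≤ bound)
a_1 = 1: 12/1  (≤ bound)
a_2 = 1: 23/2  (≤ bound)
a_3 = 1: 35/3  (≤ bound)
a_4 = 14: 513/44  (> 38, stop)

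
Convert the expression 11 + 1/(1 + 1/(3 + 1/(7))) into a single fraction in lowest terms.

Starting at the tail and folding back:
Start with 7.
3 + 1/(7/1) = 3 + 1/7 = 22/7
1 + 1/(22/7) = 1 + 7/22 = 29/22
11 + 1/(29/22) = 11 + 22/29 = 341/29

341/29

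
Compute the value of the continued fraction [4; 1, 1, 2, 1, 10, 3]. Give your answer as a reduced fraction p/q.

a_0 = 4: 4/1
a_1 = 1: 5/1
a_2 = 1: 9/2
a_3 = 2: 23/5
a_4 = 1: 32/7
a_5 = 10: 343/75
a_6 = 3: 1061/232

1061/232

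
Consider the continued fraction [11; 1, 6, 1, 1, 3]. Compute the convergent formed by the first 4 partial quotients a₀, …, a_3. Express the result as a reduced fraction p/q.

95/8

Collapse the nested fraction from the inside out:
Start with 1.
6 + 1/(1/1) = 6 + 1/1 = 7/1
1 + 1/(7/1) = 1 + 1/7 = 8/7
11 + 1/(8/7) = 11 + 7/8 = 95/8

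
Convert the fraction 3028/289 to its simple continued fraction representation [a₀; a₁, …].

Run the Euclidean algorithm, recording each quotient:
3028 ÷ 289 → quotient 10, remainder 138
289 ÷ 138 → quotient 2, remainder 13
138 ÷ 13 → quotient 10, remainder 8
13 ÷ 8 → quotient 1, remainder 5
8 ÷ 5 → quotient 1, remainder 3
5 ÷ 3 → quotient 1, remainder 2
3 ÷ 2 → quotient 1, remainder 1
2 ÷ 1 → quotient 2, remainder 0

[10; 2, 10, 1, 1, 1, 1, 2]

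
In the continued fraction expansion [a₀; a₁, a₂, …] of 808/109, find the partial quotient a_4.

⌊808/109⌋ = 7, remainder 45
⌊109/45⌋ = 2, remainder 19
⌊45/19⌋ = 2, remainder 7
⌊19/7⌋ = 2, remainder 5
⌊7/5⌋ = 1, remainder 2

1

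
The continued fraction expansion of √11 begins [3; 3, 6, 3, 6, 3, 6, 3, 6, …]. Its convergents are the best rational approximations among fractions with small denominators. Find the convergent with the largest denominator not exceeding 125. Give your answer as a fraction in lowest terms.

199/60

a_0 = 3: 3/1  (≤ bound)
a_1 = 3: 10/3  (≤ bound)
a_2 = 6: 63/19  (≤ bound)
a_3 = 3: 199/60  (≤ bound)
a_4 = 6: 1257/379  (> 125, stop)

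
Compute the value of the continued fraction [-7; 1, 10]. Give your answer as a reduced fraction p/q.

-67/11

a_0 = -7: -7/1
a_1 = 1: -6/1
a_2 = 10: -67/11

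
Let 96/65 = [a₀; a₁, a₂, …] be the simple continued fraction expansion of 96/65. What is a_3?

3

96 = 1·65 + 31, so a_0 = 1
65 = 2·31 + 3, so a_1 = 2
31 = 10·3 + 1, so a_2 = 10
3 = 3·1 + 0, so a_3 = 3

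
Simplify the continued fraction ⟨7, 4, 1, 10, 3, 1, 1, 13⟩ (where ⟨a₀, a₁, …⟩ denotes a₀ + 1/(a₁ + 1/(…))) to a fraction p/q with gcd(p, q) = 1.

Start with 13.
1 + 1/(13/1) = 1 + 1/13 = 14/13
1 + 1/(14/13) = 1 + 13/14 = 27/14
3 + 1/(27/14) = 3 + 14/27 = 95/27
10 + 1/(95/27) = 10 + 27/95 = 977/95
1 + 1/(977/95) = 1 + 95/977 = 1072/977
4 + 1/(1072/977) = 4 + 977/1072 = 5265/1072
7 + 1/(5265/1072) = 7 + 1072/5265 = 37927/5265

37927/5265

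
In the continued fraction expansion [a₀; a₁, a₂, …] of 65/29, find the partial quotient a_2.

7

Repeatedly divide and take the remainder:
65 = 2·29 + 7, so a_0 = 2
29 = 4·7 + 1, so a_1 = 4
7 = 7·1 + 0, so a_2 = 7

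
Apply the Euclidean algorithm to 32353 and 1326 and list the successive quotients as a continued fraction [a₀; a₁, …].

32353 = 24·1326 + 529, so a_0 = 24
1326 = 2·529 + 268, so a_1 = 2
529 = 1·268 + 261, so a_2 = 1
268 = 1·261 + 7, so a_3 = 1
261 = 37·7 + 2, so a_4 = 37
7 = 3·2 + 1, so a_5 = 3
2 = 2·1 + 0, so a_6 = 2

[24; 2, 1, 1, 37, 3, 2]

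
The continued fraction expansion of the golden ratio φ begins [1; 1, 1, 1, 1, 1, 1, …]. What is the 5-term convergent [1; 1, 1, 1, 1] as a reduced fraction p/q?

a_0 = 1: 1/1
a_1 = 1: 2/1
a_2 = 1: 3/2
a_3 = 1: 5/3
a_4 = 1: 8/5

8/5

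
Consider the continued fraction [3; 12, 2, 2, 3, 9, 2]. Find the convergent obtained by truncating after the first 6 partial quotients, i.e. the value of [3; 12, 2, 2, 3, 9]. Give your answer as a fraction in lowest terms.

6041/1961

a_0 = 3: 3/1
a_1 = 12: 37/12
a_2 = 2: 77/25
a_3 = 2: 191/62
a_4 = 3: 650/211
a_5 = 9: 6041/1961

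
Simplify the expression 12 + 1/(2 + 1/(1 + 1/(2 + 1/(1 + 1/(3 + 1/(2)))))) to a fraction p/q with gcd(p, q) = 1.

Start with 2.
3 + 1/(2/1) = 3 + 1/2 = 7/2
1 + 1/(7/2) = 1 + 2/7 = 9/7
2 + 1/(9/7) = 2 + 7/9 = 25/9
1 + 1/(25/9) = 1 + 9/25 = 34/25
2 + 1/(34/25) = 2 + 25/34 = 93/34
12 + 1/(93/34) = 12 + 34/93 = 1150/93

1150/93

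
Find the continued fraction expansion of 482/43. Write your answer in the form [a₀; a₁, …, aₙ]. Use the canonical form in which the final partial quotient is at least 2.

Apply division with remainder until the remainder is 0:
482 = 11·43 + 9, so a_0 = 11
43 = 4·9 + 7, so a_1 = 4
9 = 1·7 + 2, so a_2 = 1
7 = 3·2 + 1, so a_3 = 3
2 = 2·1 + 0, so a_4 = 2

[11; 4, 1, 3, 2]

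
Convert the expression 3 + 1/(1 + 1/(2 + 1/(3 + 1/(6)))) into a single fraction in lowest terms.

Work from the innermost term outward:
Start with 6.
3 + 1/(6/1) = 3 + 1/6 = 19/6
2 + 1/(19/6) = 2 + 6/19 = 44/19
1 + 1/(44/19) = 1 + 19/44 = 63/44
3 + 1/(63/44) = 3 + 44/63 = 233/63

233/63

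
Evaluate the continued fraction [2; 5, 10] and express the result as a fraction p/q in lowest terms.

Start with 10.
5 + 1/(10/1) = 5 + 1/10 = 51/10
2 + 1/(51/10) = 2 + 10/51 = 112/51

112/51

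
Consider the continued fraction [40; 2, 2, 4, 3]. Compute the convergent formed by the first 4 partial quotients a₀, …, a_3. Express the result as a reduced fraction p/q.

889/22

Start with 4.
2 + 1/(4/1) = 2 + 1/4 = 9/4
2 + 1/(9/4) = 2 + 4/9 = 22/9
40 + 1/(22/9) = 40 + 9/22 = 889/22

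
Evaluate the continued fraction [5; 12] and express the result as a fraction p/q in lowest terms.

Compute successive convergents:
a_0 = 5: 5/1
a_1 = 12: 61/12

61/12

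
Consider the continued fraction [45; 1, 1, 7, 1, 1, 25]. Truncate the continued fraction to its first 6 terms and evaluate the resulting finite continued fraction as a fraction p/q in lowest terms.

1457/32

Start with 1.
1 + 1/(1/1) = 1 + 1/1 = 2/1
7 + 1/(2/1) = 7 + 1/2 = 15/2
1 + 1/(15/2) = 1 + 2/15 = 17/15
1 + 1/(17/15) = 1 + 15/17 = 32/17
45 + 1/(32/17) = 45 + 17/32 = 1457/32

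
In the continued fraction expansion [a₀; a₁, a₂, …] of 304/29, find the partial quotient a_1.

Run the Euclidean algorithm, recording each quotient:
304 = 10·29 + 14, so a_0 = 10
29 = 2·14 + 1, so a_1 = 2

2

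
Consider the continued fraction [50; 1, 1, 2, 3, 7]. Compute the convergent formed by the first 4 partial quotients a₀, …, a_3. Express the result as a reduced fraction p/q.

Starting at the tail and folding back:
Start with 2.
1 + 1/(2/1) = 1 + 1/2 = 3/2
1 + 1/(3/2) = 1 + 2/3 = 5/3
50 + 1/(5/3) = 50 + 3/5 = 253/5

253/5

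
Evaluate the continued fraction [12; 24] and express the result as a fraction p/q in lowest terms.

a_0 = 12: 12/1
a_1 = 24: 289/24

289/24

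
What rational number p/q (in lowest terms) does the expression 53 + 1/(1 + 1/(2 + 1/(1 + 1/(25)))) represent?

5536/103

Start with 25.
1 + 1/(25/1) = 1 + 1/25 = 26/25
2 + 1/(26/25) = 2 + 25/26 = 77/26
1 + 1/(77/26) = 1 + 26/77 = 103/77
53 + 1/(103/77) = 53 + 77/103 = 5536/103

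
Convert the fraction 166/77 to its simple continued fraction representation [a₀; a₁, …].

[2; 6, 2, 2, 2]

⌊166/77⌋ = 2, remainder 12
⌊77/12⌋ = 6, remainder 5
⌊12/5⌋ = 2, remainder 2
⌊5/2⌋ = 2, remainder 1
⌊2/1⌋ = 2, remainder 0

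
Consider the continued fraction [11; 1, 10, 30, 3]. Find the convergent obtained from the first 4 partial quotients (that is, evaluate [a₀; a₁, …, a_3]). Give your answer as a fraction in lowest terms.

3942/331

Start with 30.
10 + 1/(30/1) = 10 + 1/30 = 301/30
1 + 1/(301/30) = 1 + 30/301 = 331/301
11 + 1/(331/301) = 11 + 301/331 = 3942/331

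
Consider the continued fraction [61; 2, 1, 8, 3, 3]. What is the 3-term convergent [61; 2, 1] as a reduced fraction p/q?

a_0 = 61: 61/1
a_1 = 2: 123/2
a_2 = 1: 184/3

184/3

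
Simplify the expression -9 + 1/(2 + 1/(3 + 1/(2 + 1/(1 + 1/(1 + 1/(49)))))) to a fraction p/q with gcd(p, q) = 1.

Collapse the nested fraction from the inside out:
Start with 49.
1 + 1/(49/1) = 1 + 1/49 = 50/49
1 + 1/(50/49) = 1 + 49/50 = 99/50
2 + 1/(99/50) = 2 + 50/99 = 248/99
3 + 1/(248/99) = 3 + 99/248 = 843/248
2 + 1/(843/248) = 2 + 248/843 = 1934/843
-9 + 1/(1934/843) = -9 + 843/1934 = -16563/1934

-16563/1934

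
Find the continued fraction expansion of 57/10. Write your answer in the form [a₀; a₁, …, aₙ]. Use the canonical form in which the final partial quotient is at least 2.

[5; 1, 2, 3]

Apply division with remainder until the remainder is 0:
⌊57/10⌋ = 5, remainder 7
⌊10/7⌋ = 1, remainder 3
⌊7/3⌋ = 2, remainder 1
⌊3/1⌋ = 3, remainder 0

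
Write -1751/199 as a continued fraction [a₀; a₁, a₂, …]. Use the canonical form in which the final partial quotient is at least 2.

-1751 = -9·199 + 40, so a_0 = -9
199 = 4·40 + 39, so a_1 = 4
40 = 1·39 + 1, so a_2 = 1
39 = 39·1 + 0, so a_3 = 39

[-9; 4, 1, 39]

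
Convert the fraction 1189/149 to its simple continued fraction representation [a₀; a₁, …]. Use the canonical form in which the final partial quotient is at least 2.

[7; 1, 48, 1, 2]

1189 = 7·149 + 146, so a_0 = 7
149 = 1·146 + 3, so a_1 = 1
146 = 48·3 + 2, so a_2 = 48
3 = 1·2 + 1, so a_3 = 1
2 = 2·1 + 0, so a_4 = 2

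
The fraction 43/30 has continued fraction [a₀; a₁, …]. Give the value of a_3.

4

Repeatedly divide and take the remainder:
43 = 1·30 + 13, so a_0 = 1
30 = 2·13 + 4, so a_1 = 2
13 = 3·4 + 1, so a_2 = 3
4 = 4·1 + 0, so a_3 = 4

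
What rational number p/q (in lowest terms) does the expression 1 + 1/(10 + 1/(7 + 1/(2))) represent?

167/152

Start with 2.
7 + 1/(2/1) = 7 + 1/2 = 15/2
10 + 1/(15/2) = 10 + 2/15 = 152/15
1 + 1/(152/15) = 1 + 15/152 = 167/152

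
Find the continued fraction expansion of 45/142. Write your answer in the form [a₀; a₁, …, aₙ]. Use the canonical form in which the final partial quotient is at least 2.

[0; 3, 6, 2, 3]

Apply division with remainder until the remainder is 0:
⌊45/142⌋ = 0, remainder 45
⌊142/45⌋ = 3, remainder 7
⌊45/7⌋ = 6, remainder 3
⌊7/3⌋ = 2, remainder 1
⌊3/1⌋ = 3, remainder 0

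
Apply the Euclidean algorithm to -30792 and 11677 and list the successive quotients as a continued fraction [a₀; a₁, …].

[-3; 2, 1, 3, 13, 6, 13]

-30792 = -3·11677 + 4239, so a_0 = -3
11677 = 2·4239 + 3199, so a_1 = 2
4239 = 1·3199 + 1040, so a_2 = 1
3199 = 3·1040 + 79, so a_3 = 3
1040 = 13·79 + 13, so a_4 = 13
79 = 6·13 + 1, so a_5 = 6
13 = 13·1 + 0, so a_6 = 13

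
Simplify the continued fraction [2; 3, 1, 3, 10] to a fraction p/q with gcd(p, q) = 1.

349/154

Start with 10.
3 + 1/(10/1) = 3 + 1/10 = 31/10
1 + 1/(31/10) = 1 + 10/31 = 41/31
3 + 1/(41/31) = 3 + 31/41 = 154/41
2 + 1/(154/41) = 2 + 41/154 = 349/154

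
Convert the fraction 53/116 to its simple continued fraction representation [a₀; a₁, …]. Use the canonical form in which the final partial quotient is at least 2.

[0; 2, 5, 3, 3]

Apply division with remainder until the remainder is 0:
53 ÷ 116 → quotient 0, remainder 53
116 ÷ 53 → quotient 2, remainder 10
53 ÷ 10 → quotient 5, remainder 3
10 ÷ 3 → quotient 3, remainder 1
3 ÷ 1 → quotient 3, remainder 0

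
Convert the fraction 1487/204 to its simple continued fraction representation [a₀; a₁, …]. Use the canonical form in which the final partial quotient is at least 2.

1487 = 7·204 + 59, so a_0 = 7
204 = 3·59 + 27, so a_1 = 3
59 = 2·27 + 5, so a_2 = 2
27 = 5·5 + 2, so a_3 = 5
5 = 2·2 + 1, so a_4 = 2
2 = 2·1 + 0, so a_5 = 2

[7; 3, 2, 5, 2, 2]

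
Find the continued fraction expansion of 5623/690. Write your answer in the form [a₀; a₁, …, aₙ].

Run the Euclidean algorithm, recording each quotient:
5623 = 8·690 + 103, so a_0 = 8
690 = 6·103 + 72, so a_1 = 6
103 = 1·72 + 31, so a_2 = 1
72 = 2·31 + 10, so a_3 = 2
31 = 3·10 + 1, so a_4 = 3
10 = 10·1 + 0, so a_5 = 10

[8; 6, 1, 2, 3, 10]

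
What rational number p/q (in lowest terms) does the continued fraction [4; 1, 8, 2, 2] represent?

Collapse the nested fraction from the inside out:
Start with 2.
2 + 1/(2/1) = 2 + 1/2 = 5/2
8 + 1/(5/2) = 8 + 2/5 = 42/5
1 + 1/(42/5) = 1 + 5/42 = 47/42
4 + 1/(47/42) = 4 + 42/47 = 230/47

230/47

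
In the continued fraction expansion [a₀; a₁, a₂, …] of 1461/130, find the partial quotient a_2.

⌊1461/130⌋ = 11, remainder 31
⌊130/31⌋ = 4, remainder 6
⌊31/6⌋ = 5, remainder 1

5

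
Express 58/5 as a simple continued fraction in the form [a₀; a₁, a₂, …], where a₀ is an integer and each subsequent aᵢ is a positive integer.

[11; 1, 1, 2]

⌊58/5⌋ = 11, remainder 3
⌊5/3⌋ = 1, remainder 2
⌊3/2⌋ = 1, remainder 1
⌊2/1⌋ = 2, remainder 0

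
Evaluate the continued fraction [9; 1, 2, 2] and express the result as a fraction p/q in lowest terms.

a_0 = 9: 9/1
a_1 = 1: 10/1
a_2 = 2: 29/3
a_3 = 2: 68/7

68/7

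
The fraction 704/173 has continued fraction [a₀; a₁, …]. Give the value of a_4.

2

Apply division with remainder until the remainder is 0:
704 = 4·173 + 12, so a_0 = 4
173 = 14·12 + 5, so a_1 = 14
12 = 2·5 + 2, so a_2 = 2
5 = 2·2 + 1, so a_3 = 2
2 = 2·1 + 0, so a_4 = 2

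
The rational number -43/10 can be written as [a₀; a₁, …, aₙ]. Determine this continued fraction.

Apply division with remainder until the remainder is 0:
-43 = -5·10 + 7, so a_0 = -5
10 = 1·7 + 3, so a_1 = 1
7 = 2·3 + 1, so a_2 = 2
3 = 3·1 + 0, so a_3 = 3

[-5; 1, 2, 3]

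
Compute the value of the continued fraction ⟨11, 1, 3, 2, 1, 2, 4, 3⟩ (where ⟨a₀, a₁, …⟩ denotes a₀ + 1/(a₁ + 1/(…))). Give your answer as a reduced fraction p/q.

Work from the innermost term outward:
Start with 3.
4 + 1/(3/1) = 4 + 1/3 = 13/3
2 + 1/(13/3) = 2 + 3/13 = 29/13
1 + 1/(29/13) = 1 + 13/29 = 42/29
2 + 1/(42/29) = 2 + 29/42 = 113/42
3 + 1/(113/42) = 3 + 42/113 = 381/113
1 + 1/(381/113) = 1 + 113/381 = 494/381
11 + 1/(494/381) = 11 + 381/494 = 5815/494

5815/494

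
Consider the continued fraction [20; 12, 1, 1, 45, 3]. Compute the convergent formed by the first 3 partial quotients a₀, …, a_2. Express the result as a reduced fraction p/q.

261/13

Work from the innermost term outward:
Start with 1.
12 + 1/(1/1) = 12 + 1/1 = 13/1
20 + 1/(13/1) = 20 + 1/13 = 261/13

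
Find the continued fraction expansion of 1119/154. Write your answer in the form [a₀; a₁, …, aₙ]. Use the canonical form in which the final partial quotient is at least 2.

1119 ÷ 154 → quotient 7, remainder 41
154 ÷ 41 → quotient 3, remainder 31
41 ÷ 31 → quotient 1, remainder 10
31 ÷ 10 → quotient 3, remainder 1
10 ÷ 1 → quotient 10, remainder 0

[7; 3, 1, 3, 10]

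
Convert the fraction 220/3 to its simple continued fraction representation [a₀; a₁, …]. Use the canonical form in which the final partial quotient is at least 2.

Apply division with remainder until the remainder is 0:
220 = 73·3 + 1, so a_0 = 73
3 = 3·1 + 0, so a_1 = 3

[73; 3]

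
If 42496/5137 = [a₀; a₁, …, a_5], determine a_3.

Apply division with remainder until the remainder is 0:
⌊42496/5137⌋ = 8, remainder 1400
⌊5137/1400⌋ = 3, remainder 937
⌊1400/937⌋ = 1, remainder 463
⌊937/463⌋ = 2, remainder 11

2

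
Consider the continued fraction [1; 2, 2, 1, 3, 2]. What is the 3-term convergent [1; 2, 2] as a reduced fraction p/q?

Use the convergent recurrence hₖ = aₖ·hₖ₋₁ + hₖ₋₂ (and likewise for the denominators kₖ):
a_0 = 1: 1/1
a_1 = 2: 3/2
a_2 = 2: 7/5

7/5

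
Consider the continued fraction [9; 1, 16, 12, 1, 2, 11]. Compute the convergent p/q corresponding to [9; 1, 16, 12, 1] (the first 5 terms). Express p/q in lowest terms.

a_0 = 9: 9/1
a_1 = 1: 10/1
a_2 = 16: 169/17
a_3 = 12: 2038/205
a_4 = 1: 2207/222

2207/222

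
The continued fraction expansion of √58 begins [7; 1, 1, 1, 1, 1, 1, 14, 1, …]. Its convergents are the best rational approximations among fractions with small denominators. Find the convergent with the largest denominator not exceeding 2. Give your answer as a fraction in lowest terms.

15/2

List convergents until the denominator exceeds the bound:
a_0 = 7: 7/1  (≤ bound)
a_1 = 1: 8/1  (≤ bound)
a_2 = 1: 15/2  (≤ bound)
a_3 = 1: 23/3  (> 2, stop)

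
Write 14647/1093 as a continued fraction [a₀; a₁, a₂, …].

Repeatedly divide and take the remainder:
14647 ÷ 1093 → quotient 13, remainder 438
1093 ÷ 438 → quotient 2, remainder 217
438 ÷ 217 → quotient 2, remainder 4
217 ÷ 4 → quotient 54, remainder 1
4 ÷ 1 → quotient 4, remainder 0

[13; 2, 2, 54, 4]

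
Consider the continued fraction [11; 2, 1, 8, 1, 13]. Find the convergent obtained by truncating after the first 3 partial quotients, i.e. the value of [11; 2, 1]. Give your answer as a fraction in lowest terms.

Start with 1.
2 + 1/(1/1) = 2 + 1/1 = 3/1
11 + 1/(3/1) = 11 + 1/3 = 34/3

34/3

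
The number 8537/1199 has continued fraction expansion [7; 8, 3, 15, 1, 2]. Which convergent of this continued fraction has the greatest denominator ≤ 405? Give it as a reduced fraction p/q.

List convergents until the denominator exceeds the bound:
a_0 = 7: 7/1  (≤ bound)
a_1 = 8: 57/8  (≤ bound)
a_2 = 3: 178/25  (≤ bound)
a_3 = 15: 2727/383  (≤ bound)
a_4 = 1: 2905/408  (> 405, stop)

2727/383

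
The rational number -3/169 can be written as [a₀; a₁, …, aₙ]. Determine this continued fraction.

[-1; 1, 55, 3]

-3 ÷ 169 → quotient -1, remainder 166
169 ÷ 166 → quotient 1, remainder 3
166 ÷ 3 → quotient 55, remainder 1
3 ÷ 1 → quotient 3, remainder 0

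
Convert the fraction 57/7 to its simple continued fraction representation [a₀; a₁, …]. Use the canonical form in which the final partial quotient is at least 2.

[8; 7]

Apply division with remainder until the remainder is 0:
57 ÷ 7 → quotient 8, remainder 1
7 ÷ 1 → quotient 7, remainder 0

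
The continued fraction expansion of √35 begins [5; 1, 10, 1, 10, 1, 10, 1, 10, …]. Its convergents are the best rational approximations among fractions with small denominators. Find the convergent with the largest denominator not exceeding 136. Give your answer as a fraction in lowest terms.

a_0 = 5: 5/1  (≤ bound)
a_1 = 1: 6/1  (≤ bound)
a_2 = 10: 65/11  (≤ bound)
a_3 = 1: 71/12  (≤ bound)
a_4 = 10: 775/131  (≤ bound)
a_5 = 1: 846/143  (> 136, stop)

775/131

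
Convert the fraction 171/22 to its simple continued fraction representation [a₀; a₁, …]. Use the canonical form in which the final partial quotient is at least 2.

171 ÷ 22 → quotient 7, remainder 17
22 ÷ 17 → quotient 1, remainder 5
17 ÷ 5 → quotient 3, remainder 2
5 ÷ 2 → quotient 2, remainder 1
2 ÷ 1 → quotient 2, remainder 0

[7; 1, 3, 2, 2]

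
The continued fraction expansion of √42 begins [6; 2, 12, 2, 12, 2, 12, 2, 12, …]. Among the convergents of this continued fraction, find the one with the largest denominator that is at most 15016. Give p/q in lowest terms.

a_0 = 6: 6/1  (≤ bound)
a_1 = 2: 13/2  (≤ bound)
a_2 = 12: 162/25  (≤ bound)
a_3 = 2: 337/52  (≤ bound)
a_4 = 12: 4206/649  (≤ bound)
a_5 = 2: 8749/1350  (≤ bound)
a_6 = 12: 109194/16849  (> 15016, stop)

8749/1350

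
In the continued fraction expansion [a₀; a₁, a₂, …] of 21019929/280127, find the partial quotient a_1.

26

Repeatedly divide and take the remainder:
⌊21019929/280127⌋ = 75, remainder 10404
⌊280127/10404⌋ = 26, remainder 9623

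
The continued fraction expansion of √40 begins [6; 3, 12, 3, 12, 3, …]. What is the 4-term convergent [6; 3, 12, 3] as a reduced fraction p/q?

721/114

a_0 = 6: 6/1
a_1 = 3: 19/3
a_2 = 12: 234/37
a_3 = 3: 721/114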